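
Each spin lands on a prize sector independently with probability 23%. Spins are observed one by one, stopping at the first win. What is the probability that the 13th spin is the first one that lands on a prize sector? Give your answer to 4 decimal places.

Geometric (trials to first success), p = 0.23.
P(Y = 13) = (1−p)^12 · p = 0.04344 · 0.23 = 0.009991

0.0100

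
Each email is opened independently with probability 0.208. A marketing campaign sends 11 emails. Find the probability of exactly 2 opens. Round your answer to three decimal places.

0.292

X ~ Binomial(n=11, p=0.208).
P(X=2) = C(11,2) · p^2 · (1−p)^9
= 55 · 0.043264 · 0.12261 = 0.29175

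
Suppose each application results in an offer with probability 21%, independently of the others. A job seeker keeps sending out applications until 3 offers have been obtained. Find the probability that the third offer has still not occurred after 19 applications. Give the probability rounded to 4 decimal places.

0.2058

Needing more than 19 applications ⇔ fewer than 3 successes in the first 19. With X ~ Binomial(19, 0.21), P(Y > 19) = P(X ≤ 2).
  k=0: C(19,0)·0.21^0·0.79^19 = 0.011348
  k=1: C(19,1)·0.21^1·0.79^18 = 0.057314
  k=2: C(19,2)·0.21^2·0.79^17 = 0.137118
P(X ≤ 2) = 0.205780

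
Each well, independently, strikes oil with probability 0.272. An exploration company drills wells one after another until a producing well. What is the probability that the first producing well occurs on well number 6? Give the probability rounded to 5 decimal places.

Geometric (trials to first success), p = 0.272.
P(Y = 6) = (1−p)^5 · p = 0.20448 · 0.272 = 0.0556193

0.05562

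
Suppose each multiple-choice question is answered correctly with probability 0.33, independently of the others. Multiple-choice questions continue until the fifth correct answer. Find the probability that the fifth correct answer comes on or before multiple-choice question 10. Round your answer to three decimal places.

0.206

Finishing within 10 multiple-choice questions ⇔ at least 5 successes in the first 10. With X ~ Binomial(10, 0.33), P(Y ≤ 10) = 1 − P(X ≤ 4).
  k=0: C(10,0)·0.33^0·0.67^10 = 0.01823
  k=1: C(10,1)·0.33^1·0.67^9 = 0.08978
  k=2: C(10,2)·0.33^2·0.67^8 = 0.19899
  k=3: C(10,3)·0.33^3·0.67^7 = 0.26136
  k=4: C(10,4)·0.33^4·0.67^6 = 0.22528
1 − 0.79365 = 0.20635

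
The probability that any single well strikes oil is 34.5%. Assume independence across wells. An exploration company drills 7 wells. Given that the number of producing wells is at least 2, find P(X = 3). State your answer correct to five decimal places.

0.34919

X ~ Binomial(7, 0.345). Want P(X=3 | X≥2) = P(X=3) / P(X≥2).
P(X=3) = C(7,3)·0.345^3·0.655^4 = 0.2645395
P(X≥2) = 1 − 0.0517236 − 0.1907063 = 0.7575701
Ratio = 0.2645395 / 0.7575701 = 0.3491947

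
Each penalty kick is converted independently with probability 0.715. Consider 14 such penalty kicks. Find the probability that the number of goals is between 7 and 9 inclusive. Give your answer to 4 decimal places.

0.3438

X ~ Binomial(14, 0.715); P(7 ≤ X ≤ 9) = Σ C(14,k) p^k (1−p)^(14−k) over k:
  k=7: C(14,7)·0.715^7·0.285^7 = 0.050073
  k=8: C(14,8)·0.715^8·0.285^6 = 0.109919
  k=9: C(14,9)·0.715^9·0.285^5 = 0.183841
Total = 0.343833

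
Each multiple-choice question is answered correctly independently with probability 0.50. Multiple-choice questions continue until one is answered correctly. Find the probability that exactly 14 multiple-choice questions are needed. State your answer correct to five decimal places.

Geometric (trials to first success), p = 0.50.
P(Y = 14) = (1−p)^13 · p = 0.00012207 · 0.50 = 0.0000610

0.00006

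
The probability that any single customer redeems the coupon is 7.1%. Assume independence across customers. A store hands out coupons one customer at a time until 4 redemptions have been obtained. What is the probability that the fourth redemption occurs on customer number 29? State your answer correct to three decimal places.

0.013

Y = trial on which the fourth success occurs; negative binomial, r=4, p=0.071.
P(Y=29) = C(28,3) · p^4 · (1−p)^25
= 3276 · 2.5412e-05 · 0.15863 = 0.01321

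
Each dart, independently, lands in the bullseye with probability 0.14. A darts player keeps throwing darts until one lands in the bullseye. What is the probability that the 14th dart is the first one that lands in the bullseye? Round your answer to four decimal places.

Geometric (trials to first success), p = 0.14.
P(Y = 14) = (1−p)^13 · p = 0.14076 · 0.14 = 0.019706

0.0197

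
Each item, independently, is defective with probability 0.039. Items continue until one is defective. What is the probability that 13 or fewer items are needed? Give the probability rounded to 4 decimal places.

0.4038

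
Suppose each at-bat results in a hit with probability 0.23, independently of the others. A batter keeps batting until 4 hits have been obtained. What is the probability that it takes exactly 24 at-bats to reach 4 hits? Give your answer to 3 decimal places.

0.027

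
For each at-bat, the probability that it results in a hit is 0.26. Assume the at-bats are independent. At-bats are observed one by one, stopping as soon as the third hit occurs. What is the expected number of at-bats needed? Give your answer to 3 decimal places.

11.538

Y = total at-bats until the third success; negative binomial with r=3, p=0.26.
E[Y] = r / p = 3 / 0.26 = 11.53846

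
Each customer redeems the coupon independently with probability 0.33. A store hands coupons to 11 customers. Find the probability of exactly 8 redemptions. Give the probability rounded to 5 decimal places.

X ~ Binomial(n=11, p=0.33).
P(X=8) = C(11,8) · p^8 · (1−p)^3
= 165 · 0.00014064 · 0.30076 = 0.0069794

0.00698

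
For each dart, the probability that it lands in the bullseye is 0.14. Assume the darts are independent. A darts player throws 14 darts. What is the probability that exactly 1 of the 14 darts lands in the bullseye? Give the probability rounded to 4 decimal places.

0.2759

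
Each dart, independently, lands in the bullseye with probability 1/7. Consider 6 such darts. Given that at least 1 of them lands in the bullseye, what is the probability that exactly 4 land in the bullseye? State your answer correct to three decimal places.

0.008

X ~ Binomial(6, 0.142857). Want P(X=4 | X≥1) = P(X=4) / P(X≥1).
P(X=4) = C(6,4)·0.142857^4·0.857143^2 = 0.00459
P(X≥1) = 1 − 0.39657 = 0.60343
Ratio = 0.00459 / 0.60343 = 0.00761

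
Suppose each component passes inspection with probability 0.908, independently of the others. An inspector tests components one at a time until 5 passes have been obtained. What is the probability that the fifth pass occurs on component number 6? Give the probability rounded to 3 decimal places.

0.284

Y = trial on which the fifth success occurs; negative binomial, r=5, p=0.908.
P(Y=6) = C(5,4) · p^5 · (1−p)^1
= 5 · 0.6172 · 0.092 = 0.28391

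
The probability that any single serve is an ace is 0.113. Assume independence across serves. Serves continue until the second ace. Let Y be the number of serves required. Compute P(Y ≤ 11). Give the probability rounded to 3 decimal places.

Finishing within 11 serves ⇔ at least 2 successes in the first 11. With X ~ Binomial(11, 0.113), P(Y ≤ 11) = 1 − P(X ≤ 1).
  k=0: C(11,0)·0.113^0·0.887^11 = 0.26740
  k=1: C(11,1)·0.113^1·0.887^10 = 0.37472
1 − 0.64212 = 0.35788

0.358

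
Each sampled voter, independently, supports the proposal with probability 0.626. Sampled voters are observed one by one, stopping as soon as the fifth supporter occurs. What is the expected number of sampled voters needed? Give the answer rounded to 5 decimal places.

7.98722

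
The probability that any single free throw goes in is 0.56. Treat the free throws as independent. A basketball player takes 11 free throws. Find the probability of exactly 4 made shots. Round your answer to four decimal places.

0.1036

X ~ Binomial(n=11, p=0.56).
P(X=4) = C(11,4) · p^4 · (1−p)^7
= 330 · 0.098345 · 0.0031928 = 0.103618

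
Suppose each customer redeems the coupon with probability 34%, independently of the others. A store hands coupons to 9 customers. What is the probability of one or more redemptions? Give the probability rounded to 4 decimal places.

0.9762

P(at least one) = 1 − P(none) = 1 − (1 − 0.34)^9
= 1 − 0.023763 = 0.976237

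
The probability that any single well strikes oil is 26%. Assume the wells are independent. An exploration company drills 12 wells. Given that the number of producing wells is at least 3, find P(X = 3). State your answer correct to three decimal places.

0.402

X ~ Binomial(12, 0.26). Want P(X=3 | X≥3) = P(X=3) / P(X≥3).
P(X=3) = C(12,3)·0.26^3·0.74^9 = 0.25729
P(X≥3) = 1 − 0.02696 − 0.11369 − 0.21969 = 0.63966
Ratio = 0.25729 / 0.63966 = 0.40223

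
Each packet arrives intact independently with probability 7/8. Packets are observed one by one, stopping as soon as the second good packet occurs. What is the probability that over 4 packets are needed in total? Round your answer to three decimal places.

0.007

Needing more than 4 packets ⇔ fewer than 2 successes in the first 4. With X ~ Binomial(4, 0.875), P(Y > 4) = P(X ≤ 1).
  k=0: C(4,0)·0.875^0·0.125^4 = 0.00024
  k=1: C(4,1)·0.875^1·0.125^3 = 0.00684
P(X ≤ 1) = 0.00708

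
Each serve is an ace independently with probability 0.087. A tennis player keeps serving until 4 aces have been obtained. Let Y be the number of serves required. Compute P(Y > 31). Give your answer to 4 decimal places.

0.7180

Needing more than 31 serves ⇔ fewer than 4 successes in the first 31. With X ~ Binomial(31, 0.087), P(Y > 31) = P(X ≤ 3).
  k=0: C(31,0)·0.087^0·0.913^31 = 0.059511
  k=1: C(31,1)·0.087^1·0.913^30 = 0.175794
  k=2: C(31,2)·0.087^2·0.913^29 = 0.251272
  k=3: C(31,3)·0.087^3·0.913^28 = 0.231456
P(X ≤ 3) = 0.718033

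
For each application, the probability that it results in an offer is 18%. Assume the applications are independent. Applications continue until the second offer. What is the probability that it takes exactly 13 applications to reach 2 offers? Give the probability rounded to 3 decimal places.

0.044

Y = trial on which the second success occurs; negative binomial, r=2, p=0.18.
P(Y=13) = C(12,1) · p^2 · (1−p)^11
= 12 · 0.0324 · 0.11271 = 0.04382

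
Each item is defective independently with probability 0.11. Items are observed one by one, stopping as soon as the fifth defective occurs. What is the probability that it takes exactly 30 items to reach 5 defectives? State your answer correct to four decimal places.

Y = trial on which the fifth success occurs; negative binomial, r=5, p=0.11.
P(Y=30) = C(29,4) · p^5 · (1−p)^25
= 23751 · 1.6105e-05 · 0.054294 = 0.020768

0.0208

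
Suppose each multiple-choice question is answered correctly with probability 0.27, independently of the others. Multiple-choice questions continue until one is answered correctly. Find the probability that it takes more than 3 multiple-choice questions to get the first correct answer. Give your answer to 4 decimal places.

Y = number of multiple-choice questions to the first success; geometric, p = 0.27.
P(Y > 3) = P(first 3 all fail) = (1−p)^3 = 0.389017

0.3890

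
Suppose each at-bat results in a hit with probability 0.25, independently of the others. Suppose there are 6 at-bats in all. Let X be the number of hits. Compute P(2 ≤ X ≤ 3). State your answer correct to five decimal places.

X ~ Binomial(6, 0.25); P(2 ≤ X ≤ 3) = Σ C(6,k) p^k (1−p)^(6−k) over k:
  k=2: C(6,2)·0.25^2·0.75^4 = 0.2966309
  k=3: C(6,3)·0.25^3·0.75^3 = 0.1318359
Total = 0.4284668

0.42847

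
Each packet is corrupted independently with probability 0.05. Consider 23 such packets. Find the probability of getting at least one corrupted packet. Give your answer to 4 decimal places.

P(at least one) = 1 − P(none) = 1 − (1 − 0.05)^23
= 1 − 0.307357 = 0.692643

0.6926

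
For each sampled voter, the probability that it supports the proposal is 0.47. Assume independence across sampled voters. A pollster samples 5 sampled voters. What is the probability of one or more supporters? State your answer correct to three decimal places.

0.958

P(at least one) = 1 − P(none) = 1 − (1 − 0.47)^5
= 1 − 0.04182 = 0.95818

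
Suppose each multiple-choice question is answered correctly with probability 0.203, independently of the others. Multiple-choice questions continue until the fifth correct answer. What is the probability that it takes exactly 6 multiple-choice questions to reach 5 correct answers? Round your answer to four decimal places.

0.0014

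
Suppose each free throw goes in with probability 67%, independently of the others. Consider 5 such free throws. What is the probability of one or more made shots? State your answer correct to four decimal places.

P(at least one) = 1 − P(none) = 1 − (1 − 0.67)^5
= 1 − 0.003914 = 0.996086

0.9961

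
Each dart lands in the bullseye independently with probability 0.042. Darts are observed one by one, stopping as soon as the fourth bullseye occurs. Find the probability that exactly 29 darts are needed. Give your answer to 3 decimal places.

0.003

Y = trial on which the fourth success occurs; negative binomial, r=4, p=0.042.
P(Y=29) = C(28,3) · p^4 · (1−p)^25
= 3276 · 3.1117e-06 · 0.34209 = 0.00349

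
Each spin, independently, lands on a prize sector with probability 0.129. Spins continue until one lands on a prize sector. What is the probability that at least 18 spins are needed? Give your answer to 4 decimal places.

0.0956

Y = number of spins to the first success; geometric, p = 0.129.
P(Y > 17) = P(first 17 all fail) = (1−p)^17 = 0.095567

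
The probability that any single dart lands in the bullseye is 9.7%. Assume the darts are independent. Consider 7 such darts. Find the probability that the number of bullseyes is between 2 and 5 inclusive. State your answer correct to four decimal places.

X ~ Binomial(7, 0.097); P(2 ≤ X ≤ 5) = Σ C(7,k) p^k (1−p)^(7−k) over k:
  k=2: C(7,2)·0.097^2·0.903^5 = 0.118632
  k=3: C(7,3)·0.097^3·0.903^4 = 0.021239
  k=4: C(7,4)·0.097^4·0.903^3 = 0.002281
  k=5: C(7,5)·0.097^5·0.903^2 = 0.000147
Total = 0.142299

0.1423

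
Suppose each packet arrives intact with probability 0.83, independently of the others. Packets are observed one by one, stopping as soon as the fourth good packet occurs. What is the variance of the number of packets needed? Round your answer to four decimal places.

0.9871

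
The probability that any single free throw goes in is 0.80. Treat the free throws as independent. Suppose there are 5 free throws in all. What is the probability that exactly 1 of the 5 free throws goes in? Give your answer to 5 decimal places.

X ~ Binomial(n=5, p=0.80).
P(X=1) = C(5,1) · p^1 · (1−p)^4
= 5 · 0.8 · 0.0016 = 0.0064000

0.00640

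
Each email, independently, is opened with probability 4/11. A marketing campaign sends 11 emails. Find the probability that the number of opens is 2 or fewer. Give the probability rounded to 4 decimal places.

X ~ Binomial(11, 0.363636); P(X ≤ 2) = Σ C(11,k) p^k (1−p)^(11−k) over k:
  k=0: C(11,0)·0.363636^0·0.636364^11 = 0.006930
  k=1: C(11,1)·0.363636^1·0.636364^10 = 0.043563
  k=2: C(11,2)·0.363636^2·0.636364^9 = 0.124464
Total = 0.174957

0.1750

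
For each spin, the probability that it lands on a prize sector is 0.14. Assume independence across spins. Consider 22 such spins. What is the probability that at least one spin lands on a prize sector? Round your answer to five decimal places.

0.96378

P(at least one) = 1 − P(none) = 1 − (1 − 0.14)^22
= 1 − 0.0362215 = 0.9637785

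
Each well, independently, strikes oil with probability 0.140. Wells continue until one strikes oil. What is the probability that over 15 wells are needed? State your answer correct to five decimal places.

0.10411

Y = number of wells to the first success; geometric, p = 0.14.
P(Y > 15) = P(first 15 all fail) = (1−p)^15 = 0.1041062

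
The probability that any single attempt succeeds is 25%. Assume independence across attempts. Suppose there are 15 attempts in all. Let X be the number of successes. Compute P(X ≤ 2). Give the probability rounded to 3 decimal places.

0.236

X ~ Binomial(15, 0.25); P(X ≤ 2) = Σ C(15,k) p^k (1−p)^(15−k) over k:
  k=0: C(15,0)·0.25^0·0.75^15 = 0.01336
  k=1: C(15,1)·0.25^1·0.75^14 = 0.06682
  k=2: C(15,2)·0.25^2·0.75^13 = 0.15591
Total = 0.23609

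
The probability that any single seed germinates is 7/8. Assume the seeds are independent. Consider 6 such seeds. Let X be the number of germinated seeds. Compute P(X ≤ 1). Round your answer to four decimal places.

X ~ Binomial(6, 0.875); P(X ≤ 1) = Σ C(6,k) p^k (1−p)^(6−k) over k:
  k=0: C(6,0)·0.875^0·0.125^6 = 0.000004
  k=1: C(6,1)·0.875^1·0.125^5 = 0.000160
Total = 0.000164

0.0002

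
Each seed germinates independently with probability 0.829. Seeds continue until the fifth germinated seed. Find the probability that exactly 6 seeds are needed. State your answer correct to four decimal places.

Y = trial on which the fifth success occurs; negative binomial, r=5, p=0.829.
P(Y=6) = C(5,4) · p^5 · (1−p)^1
= 5 · 0.39154 · 0.171 = 0.334764

0.3348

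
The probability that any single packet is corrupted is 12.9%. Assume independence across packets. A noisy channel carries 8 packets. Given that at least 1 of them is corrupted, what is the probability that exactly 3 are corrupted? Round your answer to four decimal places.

0.0901

X ~ Binomial(8, 0.129). Want P(X=3 | X≥1) = P(X=3) / P(X≥1).
P(X=3) = C(8,3)·0.129^3·0.871^5 = 0.060263
P(X≥1) = 1 − 0.331242 = 0.668758
Ratio = 0.060263 / 0.668758 = 0.090111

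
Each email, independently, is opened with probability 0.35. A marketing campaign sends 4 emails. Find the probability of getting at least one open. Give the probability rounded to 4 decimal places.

0.8215

P(at least one) = 1 − P(none) = 1 − (1 − 0.35)^4
= 1 − 0.178506 = 0.821494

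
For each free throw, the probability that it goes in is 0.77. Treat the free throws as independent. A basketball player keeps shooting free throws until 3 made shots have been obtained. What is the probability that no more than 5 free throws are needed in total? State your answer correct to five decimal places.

0.91644

Finishing within 5 free throws ⇔ at least 3 successes in the first 5. With X ~ Binomial(5, 0.77), P(Y ≤ 5) = 1 − P(X ≤ 2).
  k=0: C(5,0)·0.77^0·0.23^5 = 0.0006436
  k=1: C(5,1)·0.77^1·0.23^4 = 0.0107739
  k=2: C(5,2)·0.77^2·0.23^3 = 0.0721381
1 − 0.0835557 = 0.9164443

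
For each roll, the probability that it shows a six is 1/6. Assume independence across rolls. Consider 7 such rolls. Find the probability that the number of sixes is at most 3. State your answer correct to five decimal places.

0.98237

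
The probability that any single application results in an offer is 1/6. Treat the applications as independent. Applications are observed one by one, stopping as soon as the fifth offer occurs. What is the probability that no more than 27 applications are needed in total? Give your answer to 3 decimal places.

Finishing within 27 applications ⇔ at least 5 successes in the first 27. With X ~ Binomial(27, 0.166667), P(Y ≤ 27) = 1 − P(X ≤ 4).
  k=0: C(27,0)·0.166667^0·0.833333^27 = 0.00728
  k=1: C(27,1)·0.166667^1·0.833333^26 = 0.03931
  k=2: C(27,2)·0.166667^2·0.833333^25 = 0.10221
  k=3: C(27,3)·0.166667^3·0.833333^24 = 0.17034
  k=4: C(27,4)·0.166667^4·0.833333^23 = 0.20441
1 − 0.52355 = 0.47645

0.476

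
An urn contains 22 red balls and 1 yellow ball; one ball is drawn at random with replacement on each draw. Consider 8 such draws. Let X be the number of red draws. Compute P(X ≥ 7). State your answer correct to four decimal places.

0.9556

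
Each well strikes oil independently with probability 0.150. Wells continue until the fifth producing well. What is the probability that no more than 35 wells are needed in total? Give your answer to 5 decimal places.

Finishing within 35 wells ⇔ at least 5 successes in the first 35. With X ~ Binomial(35, 0.15), P(Y ≤ 35) = 1 − P(X ≤ 4).
  k=0: C(35,0)·0.15^0·0.85^35 = 0.0033858
  k=1: C(35,1)·0.15^1·0.85^34 = 0.0209123
  k=2: C(35,2)·0.15^2·0.85^33 = 0.0627370
  k=3: C(35,3)·0.15^3·0.85^32 = 0.1217837
  k=4: C(35,4)·0.15^4·0.85^31 = 0.1719299
1 − 0.3807487 = 0.6192513

0.61925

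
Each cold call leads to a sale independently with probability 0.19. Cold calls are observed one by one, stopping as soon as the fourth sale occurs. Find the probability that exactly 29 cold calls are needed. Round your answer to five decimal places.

Y = trial on which the fourth success occurs; negative binomial, r=4, p=0.19.
P(Y=29) = C(28,3) · p^4 · (1−p)^25
= 3276 · 0.0013032 · 0.0051538 = 0.0220031

0.02200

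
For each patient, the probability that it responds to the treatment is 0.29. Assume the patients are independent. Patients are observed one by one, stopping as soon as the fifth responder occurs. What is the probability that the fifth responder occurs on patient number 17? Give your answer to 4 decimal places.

Y = trial on which the fifth success occurs; negative binomial, r=5, p=0.29.
P(Y=17) = C(16,4) · p^5 · (1−p)^12
= 1820 · 0.0020511 · 0.01641 = 0.061258

0.0613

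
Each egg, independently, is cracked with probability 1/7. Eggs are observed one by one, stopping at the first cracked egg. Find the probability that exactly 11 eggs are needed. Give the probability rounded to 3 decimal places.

0.031

Geometric (trials to first success), p = 0.142857.
P(Y = 11) = (1−p)^10 · p = 0.21406 · 0.142857 = 0.03058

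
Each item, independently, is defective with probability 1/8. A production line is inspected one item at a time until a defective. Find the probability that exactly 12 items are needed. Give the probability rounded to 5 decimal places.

Geometric (trials to first success), p = 0.125.
P(Y = 12) = (1−p)^11 · p = 0.23019 · 0.125 = 0.0287739

0.02877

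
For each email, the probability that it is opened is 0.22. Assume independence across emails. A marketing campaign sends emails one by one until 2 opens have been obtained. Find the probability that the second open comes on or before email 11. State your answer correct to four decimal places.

Finishing within 11 emails ⇔ at least 2 successes in the first 11. With X ~ Binomial(11, 0.22), P(Y ≤ 11) = 1 − P(X ≤ 1).
  k=0: C(11,0)·0.22^0·0.78^11 = 0.065019
  k=1: C(11,1)·0.22^1·0.78^10 = 0.201726
1 − 0.266745 = 0.733255

0.7333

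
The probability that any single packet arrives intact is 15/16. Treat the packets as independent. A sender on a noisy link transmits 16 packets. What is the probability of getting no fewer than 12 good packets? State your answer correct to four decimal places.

0.9977

X ~ Binomial(16, 0.9375); P(X ≥ 12) = Σ C(16,k) p^k (1−p)^(16−k) over k:
  k=12: C(16,12)·0.9375^12·0.0625^4 = 0.012801
  k=13: C(16,13)·0.9375^13·0.0625^3 = 0.059082
  k=14: C(16,14)·0.9375^14·0.0625^2 = 0.189906
  k=15: C(16,15)·0.9375^15·0.0625^1 = 0.379812
  k=16: C(16,16)·0.9375^16·0.0625^0 = 0.356074
Total = 0.997676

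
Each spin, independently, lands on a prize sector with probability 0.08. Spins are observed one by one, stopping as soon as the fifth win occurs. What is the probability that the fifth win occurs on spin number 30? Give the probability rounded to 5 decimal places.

0.00968

Y = trial on which the fifth success occurs; negative binomial, r=5, p=0.08.
P(Y=30) = C(29,4) · p^5 · (1−p)^25
= 23751 · 3.2768e-06 · 0.12436 = 0.0096789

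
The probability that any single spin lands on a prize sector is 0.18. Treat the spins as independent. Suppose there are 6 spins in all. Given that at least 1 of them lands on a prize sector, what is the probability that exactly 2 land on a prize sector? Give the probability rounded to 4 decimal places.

0.3157

X ~ Binomial(6, 0.18). Want P(X=2 | X≥1) = P(X=2) / P(X≥1).
P(X=2) = C(6,2)·0.18^2·0.82^4 = 0.219731
P(X≥1) = 1 − 0.304007 = 0.695993
Ratio = 0.219731 / 0.695993 = 0.315709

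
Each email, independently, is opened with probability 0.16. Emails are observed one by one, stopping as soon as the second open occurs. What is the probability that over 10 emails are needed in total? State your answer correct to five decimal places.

Needing more than 10 emails ⇔ fewer than 2 successes in the first 10. With X ~ Binomial(10, 0.16), P(Y > 10) = P(X ≤ 1).
  k=0: C(10,0)·0.16^0·0.84^10 = 0.1749012
  k=1: C(10,1)·0.16^1·0.84^9 = 0.3331452
P(X ≤ 1) = 0.5080464

0.50805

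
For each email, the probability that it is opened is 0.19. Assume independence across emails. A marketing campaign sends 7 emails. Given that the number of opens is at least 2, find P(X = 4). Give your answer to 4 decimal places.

0.0613

X ~ Binomial(7, 0.19). Want P(X=4 | X≥2) = P(X=4) / P(X≥2).
P(X=4) = C(7,4)·0.19^4·0.81^3 = 0.024240
P(X≥2) = 1 − 0.228768 − 0.375631 = 0.395601
Ratio = 0.024240 / 0.395601 = 0.061275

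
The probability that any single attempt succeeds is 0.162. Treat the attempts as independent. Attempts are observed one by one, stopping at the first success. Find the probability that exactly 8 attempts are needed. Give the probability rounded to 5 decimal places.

0.04701

Geometric (trials to first success), p = 0.162.
P(Y = 8) = (1−p)^7 · p = 0.29021 · 0.162 = 0.0470136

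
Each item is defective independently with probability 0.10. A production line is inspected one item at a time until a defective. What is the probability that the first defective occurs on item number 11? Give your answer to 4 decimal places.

0.0349

Geometric (trials to first success), p = 0.10.
P(Y = 11) = (1−p)^10 · p = 0.34868 · 0.10 = 0.034868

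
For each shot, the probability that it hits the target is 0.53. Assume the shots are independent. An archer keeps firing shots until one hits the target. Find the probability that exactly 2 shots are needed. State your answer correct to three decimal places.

0.249

Geometric (trials to first success), p = 0.53.
P(Y = 2) = (1−p)^1 · p = 0.47 · 0.53 = 0.24910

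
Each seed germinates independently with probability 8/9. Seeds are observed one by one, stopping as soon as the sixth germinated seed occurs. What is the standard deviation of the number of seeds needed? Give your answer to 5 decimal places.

Y = total seeds until the sixth success; negative binomial with r=6, p=0.888889.
SD(Y) = √[r(1−p)/p²] = √(0.8437500) = 0.9185587

0.91856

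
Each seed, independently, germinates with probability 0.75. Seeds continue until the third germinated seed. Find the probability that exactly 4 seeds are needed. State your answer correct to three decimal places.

0.316

Y = trial on which the third success occurs; negative binomial, r=3, p=0.75.
P(Y=4) = C(3,2) · p^3 · (1−p)^1
= 3 · 0.42188 · 0.25 = 0.31641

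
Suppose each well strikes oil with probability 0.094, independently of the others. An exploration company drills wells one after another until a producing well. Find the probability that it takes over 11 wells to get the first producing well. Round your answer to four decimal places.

Y = number of wells to the first success; geometric, p = 0.094.
P(Y > 11) = P(first 11 all fail) = (1−p)^11 = 0.337606

0.3376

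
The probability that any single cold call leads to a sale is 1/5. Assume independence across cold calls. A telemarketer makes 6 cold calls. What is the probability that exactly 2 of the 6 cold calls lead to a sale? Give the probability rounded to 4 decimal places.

0.2458

X ~ Binomial(n=6, p=0.20).
P(X=2) = C(6,2) · p^2 · (1−p)^4
= 15 · 0.04 · 0.4096 = 0.245760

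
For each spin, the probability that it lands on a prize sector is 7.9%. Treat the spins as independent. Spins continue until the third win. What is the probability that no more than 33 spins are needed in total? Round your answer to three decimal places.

0.490

Finishing within 33 spins ⇔ at least 3 successes in the first 33. With X ~ Binomial(33, 0.079), P(Y ≤ 33) = 1 − P(X ≤ 2).
  k=0: C(33,0)·0.079^0·0.921^33 = 0.06616
  k=1: C(33,1)·0.079^1·0.921^32 = 0.18726
  k=2: C(33,2)·0.079^2·0.921^31 = 0.25700
1 − 0.51042 = 0.48958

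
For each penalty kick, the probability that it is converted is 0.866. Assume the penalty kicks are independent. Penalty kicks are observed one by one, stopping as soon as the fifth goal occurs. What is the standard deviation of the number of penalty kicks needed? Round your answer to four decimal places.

Y = total penalty kicks until the fifth success; negative binomial with r=5, p=0.866.
SD(Y) = √[r(1−p)/p²] = √(0.893386) = 0.945191

0.9452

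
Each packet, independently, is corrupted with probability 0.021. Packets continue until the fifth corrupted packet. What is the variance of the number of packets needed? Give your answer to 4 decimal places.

11099.7732

Y = total packets until the fifth success; negative binomial with r=5, p=0.021.
Var(Y) = r(1−p)/p² = 5·0.979 / 0.021² = 11099.773243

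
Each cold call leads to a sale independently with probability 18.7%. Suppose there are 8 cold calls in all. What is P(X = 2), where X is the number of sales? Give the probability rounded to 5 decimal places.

0.28274

X ~ Binomial(n=8, p=0.187).
P(X=2) = C(8,2) · p^2 · (1−p)^6
= 28 · 0.034969 · 0.28876 = 0.2827382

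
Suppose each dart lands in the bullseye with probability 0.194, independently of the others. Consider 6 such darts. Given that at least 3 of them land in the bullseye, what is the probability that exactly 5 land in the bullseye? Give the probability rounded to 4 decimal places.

0.0145

X ~ Binomial(6, 0.194). Want P(X=5 | X≥3) = P(X=5) / P(X≥3).
P(X=5) = C(6,5)·0.194^5·0.806^1 = 0.001329
P(X≥3) = 1 − 0.274164 − 0.395939 − 0.238251 = 0.091646
Ratio = 0.001329 / 0.091646 = 0.014500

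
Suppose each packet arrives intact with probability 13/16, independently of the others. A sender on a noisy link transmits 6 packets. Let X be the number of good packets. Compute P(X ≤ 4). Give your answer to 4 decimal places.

0.3139

X ~ Binomial(6, 0.8125); P(X ≤ 4) = Σ C(6,k) p^k (1−p)^(6−k) over k:
  k=0: C(6,0)·0.8125^0·0.1875^6 = 0.000043
  k=1: C(6,1)·0.8125^1·0.1875^5 = 0.001130
  k=2: C(6,2)·0.8125^2·0.1875^4 = 0.012239
  k=3: C(6,3)·0.8125^3·0.1875^3 = 0.070714
  k=4: C(6,4)·0.8125^4·0.1875^2 = 0.229820
Total = 0.313946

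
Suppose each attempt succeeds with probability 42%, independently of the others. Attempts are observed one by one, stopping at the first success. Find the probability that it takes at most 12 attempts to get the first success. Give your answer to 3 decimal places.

0.999

Y = number of attempts to the first success; geometric, p = 0.42.
P(Y ≤ 12) = 1 − (1−p)^12 = 1 − 0.00145 = 0.99855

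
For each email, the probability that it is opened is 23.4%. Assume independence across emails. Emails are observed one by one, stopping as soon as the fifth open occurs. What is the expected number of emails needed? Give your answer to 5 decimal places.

21.36752

Y = total emails until the fifth success; negative binomial with r=5, p=0.234.
E[Y] = r / p = 5 / 0.234 = 21.3675214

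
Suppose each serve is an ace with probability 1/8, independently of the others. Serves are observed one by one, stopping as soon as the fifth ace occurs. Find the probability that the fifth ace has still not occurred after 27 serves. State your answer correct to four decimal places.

Needing more than 27 serves ⇔ fewer than 5 successes in the first 27. With X ~ Binomial(27, 0.125), P(Y > 27) = P(X ≤ 4).
  k=0: C(27,0)·0.125^0·0.875^27 = 0.027178
  k=1: C(27,1)·0.125^1·0.875^26 = 0.104829
  k=2: C(27,2)·0.125^2·0.875^25 = 0.194683
  k=3: C(27,3)·0.125^3·0.875^24 = 0.231766
  k=4: C(27,4)·0.125^4·0.875^23 = 0.198656
P(X ≤ 4) = 0.757113

0.7571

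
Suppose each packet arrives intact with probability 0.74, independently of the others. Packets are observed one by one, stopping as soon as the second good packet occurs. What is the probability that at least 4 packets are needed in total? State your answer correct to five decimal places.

Needing more than 3 packets ⇔ fewer than 2 successes in the first 3. With X ~ Binomial(3, 0.74), P(Y > 3) = P(X ≤ 1).
  k=0: C(3,0)·0.74^0·0.26^3 = 0.0175760
  k=1: C(3,1)·0.74^1·0.26^2 = 0.1500720
P(X ≤ 1) = 0.1676480

0.16765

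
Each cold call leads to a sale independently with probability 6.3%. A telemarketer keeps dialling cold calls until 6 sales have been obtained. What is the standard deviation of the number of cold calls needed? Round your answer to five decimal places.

Y = total cold calls until the sixth success; negative binomial with r=6, p=0.063.
SD(Y) = √[r(1−p)/p²] = √(1416.4777022) = 37.6361223

37.63612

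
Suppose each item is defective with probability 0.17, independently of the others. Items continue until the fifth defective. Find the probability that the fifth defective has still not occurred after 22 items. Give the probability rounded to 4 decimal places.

0.6850

Needing more than 22 items ⇔ fewer than 5 successes in the first 22. With X ~ Binomial(22, 0.17), P(Y > 22) = P(X ≤ 4).
  k=0: C(22,0)·0.17^0·0.83^22 = 0.016585
  k=1: C(22,1)·0.17^1·0.83^21 = 0.074733
  k=2: C(22,2)·0.17^2·0.83^20 = 0.160721
  k=3: C(22,3)·0.17^3·0.83^19 = 0.219458
  k=4: C(22,4)·0.17^4·0.83^18 = 0.213509
P(X ≤ 4) = 0.685005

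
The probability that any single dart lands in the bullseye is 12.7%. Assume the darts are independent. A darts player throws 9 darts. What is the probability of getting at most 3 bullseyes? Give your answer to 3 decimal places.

X ~ Binomial(9, 0.127); P(X ≤ 3) = Σ C(9,k) p^k (1−p)^(9−k) over k:
  k=0: C(9,0)·0.127^0·0.873^9 = 0.29453
  k=1: C(9,1)·0.127^1·0.873^8 = 0.38562
  k=2: C(9,2)·0.127^2·0.873^7 = 0.22439
  k=3: C(9,3)·0.127^3·0.873^6 = 0.07617
Total = 0.98071

0.981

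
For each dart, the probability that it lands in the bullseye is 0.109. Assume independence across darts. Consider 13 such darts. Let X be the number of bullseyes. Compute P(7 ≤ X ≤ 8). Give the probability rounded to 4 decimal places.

0.0002

X ~ Binomial(13, 0.109); P(7 ≤ X ≤ 8) = Σ C(13,k) p^k (1−p)^(13−k) over k:
  k=7: C(13,7)·0.109^7·0.891^6 = 0.000157
  k=8: C(13,8)·0.109^8·0.891^5 = 0.000014
Total = 0.000171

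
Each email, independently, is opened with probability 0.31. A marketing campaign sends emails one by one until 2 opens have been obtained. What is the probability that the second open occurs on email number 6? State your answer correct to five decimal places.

0.10892

Y = trial on which the second success occurs; negative binomial, r=2, p=0.31.
P(Y=6) = C(5,1) · p^2 · (1−p)^4
= 5 · 0.0961 · 0.22667 = 0.1089155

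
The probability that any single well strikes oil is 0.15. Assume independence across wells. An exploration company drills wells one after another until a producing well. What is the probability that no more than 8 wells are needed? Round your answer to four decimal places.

Y = number of wells to the first success; geometric, p = 0.15.
P(Y ≤ 8) = 1 − (1−p)^8 = 1 − 0.272491 = 0.727509

0.7275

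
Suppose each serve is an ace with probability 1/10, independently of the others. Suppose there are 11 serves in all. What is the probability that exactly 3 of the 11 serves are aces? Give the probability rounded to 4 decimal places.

0.0710

X ~ Binomial(n=11, p=0.10).
P(X=3) = C(11,3) · p^3 · (1−p)^8
= 165 · 0.001 · 0.43047 = 0.071027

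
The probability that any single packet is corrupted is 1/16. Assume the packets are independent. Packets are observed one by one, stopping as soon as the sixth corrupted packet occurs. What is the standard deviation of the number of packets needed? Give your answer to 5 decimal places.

Y = total packets until the sixth success; negative binomial with r=6, p=0.0625.
SD(Y) = √[r(1−p)/p²] = √(1440.0000000) = 37.9473319

37.94733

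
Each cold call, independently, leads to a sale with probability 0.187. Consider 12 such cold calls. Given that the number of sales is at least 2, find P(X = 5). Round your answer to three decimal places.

X ~ Binomial(12, 0.187). Want P(X=5 | X≥2) = P(X=5) / P(X≥2).
P(X=5) = C(12,5)·0.187^5·0.813^7 = 0.04252
P(X≥2) = 1 − 0.08338 − 0.23015 = 0.68646
Ratio = 0.04252 / 0.68646 = 0.06194

0.062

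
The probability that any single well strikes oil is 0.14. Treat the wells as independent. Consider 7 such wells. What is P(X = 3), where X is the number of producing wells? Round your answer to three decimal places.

0.053

X ~ Binomial(n=7, p=0.14).
P(X=3) = C(7,3) · p^3 · (1−p)^4
= 35 · 0.002744 · 0.54701 = 0.05253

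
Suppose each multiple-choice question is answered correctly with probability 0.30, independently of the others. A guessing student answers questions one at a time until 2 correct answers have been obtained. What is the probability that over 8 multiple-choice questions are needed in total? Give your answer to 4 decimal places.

0.2553

Needing more than 8 multiple-choice questions ⇔ fewer than 2 successes in the first 8. With X ~ Binomial(8, 0.30), P(Y > 8) = P(X ≤ 1).
  k=0: C(8,0)·0.30^0·0.70^8 = 0.057648
  k=1: C(8,1)·0.30^1·0.70^7 = 0.197650
P(X ≤ 1) = 0.255298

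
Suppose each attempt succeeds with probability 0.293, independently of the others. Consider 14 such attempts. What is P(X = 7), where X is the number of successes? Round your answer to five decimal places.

0.05618

X ~ Binomial(n=14, p=0.293).
P(X=7) = C(14,7) · p^7 · (1−p)^7
= 3432 · 0.00018538 · 0.088295 = 0.0561767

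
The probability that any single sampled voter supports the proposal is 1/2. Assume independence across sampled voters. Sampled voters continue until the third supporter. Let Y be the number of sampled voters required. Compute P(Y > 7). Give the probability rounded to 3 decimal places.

0.227

Needing more than 7 sampled voters ⇔ fewer than 3 successes in the first 7. With X ~ Binomial(7, 0.50), P(Y > 7) = P(X ≤ 2).
  k=0: C(7,0)·0.50^0·0.50^7 = 0.00781
  k=1: C(7,1)·0.50^1·0.50^6 = 0.05469
  k=2: C(7,2)·0.50^2·0.50^5 = 0.16406
P(X ≤ 2) = 0.22656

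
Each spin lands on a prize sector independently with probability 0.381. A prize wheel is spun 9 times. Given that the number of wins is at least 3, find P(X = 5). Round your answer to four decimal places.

0.2032

X ~ Binomial(9, 0.381). Want P(X=5 | X≥3) = P(X=5) / P(X≥3).
P(X=5) = C(9,5)·0.381^5·0.619^4 = 0.148511
P(X≥3) = 1 − 0.013342 − 0.073908 − 0.181965 = 0.730785
Ratio = 0.148511 / 0.730785 = 0.203221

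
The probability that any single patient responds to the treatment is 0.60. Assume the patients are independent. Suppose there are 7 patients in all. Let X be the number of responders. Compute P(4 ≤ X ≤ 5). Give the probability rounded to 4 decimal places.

X ~ Binomial(7, 0.60); P(4 ≤ X ≤ 5) = Σ C(7,k) p^k (1−p)^(7−k) over k:
  k=4: C(7,4)·0.60^4·0.40^3 = 0.290304
  k=5: C(7,5)·0.60^5·0.40^2 = 0.261274
Total = 0.551578

0.5516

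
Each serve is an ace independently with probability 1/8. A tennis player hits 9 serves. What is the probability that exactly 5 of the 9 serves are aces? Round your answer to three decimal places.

0.002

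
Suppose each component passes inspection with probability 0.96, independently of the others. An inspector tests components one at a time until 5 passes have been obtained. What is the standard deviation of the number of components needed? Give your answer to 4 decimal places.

Y = total components until the fifth success; negative binomial with r=5, p=0.96.
SD(Y) = √[r(1−p)/p²] = √(0.217014) = 0.465847

0.4658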